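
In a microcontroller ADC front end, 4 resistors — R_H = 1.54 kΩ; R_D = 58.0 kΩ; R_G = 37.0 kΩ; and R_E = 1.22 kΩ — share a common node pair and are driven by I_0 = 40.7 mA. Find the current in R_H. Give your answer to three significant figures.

I ≈ 17.5 mA

Total conductance ΣG = 1/1.54 + 1/58.0 + 1/37.0 + 1/1.22 = 1.513 (units of 1/kΩ).
Current divider: I(R_H) = I_0 · G_k/ΣG = 40.7 × (0.6494/1.513) = 40.7 × 0.4291 = 17.46 mA.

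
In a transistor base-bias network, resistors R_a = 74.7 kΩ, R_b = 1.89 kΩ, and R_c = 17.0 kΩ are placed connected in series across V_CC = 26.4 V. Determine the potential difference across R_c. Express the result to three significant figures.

Series total: ΣR = 74.7 + 1.89 + 17.0 = 93.59 kΩ.
Voltage divider: V = V_CC · (17.00 / 93.59) = 26.4 × 0.1816 = 4.795 V.

V ≈ 4.80 V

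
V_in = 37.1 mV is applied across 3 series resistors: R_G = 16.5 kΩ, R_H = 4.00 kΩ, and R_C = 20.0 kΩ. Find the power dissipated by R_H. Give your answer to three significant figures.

P ≈ 3.36 nW

The common current is I = 37.1/40.50 = 0.9160 µA.
P = I²R = 0.8391 × 4.00 = 3.357 nW.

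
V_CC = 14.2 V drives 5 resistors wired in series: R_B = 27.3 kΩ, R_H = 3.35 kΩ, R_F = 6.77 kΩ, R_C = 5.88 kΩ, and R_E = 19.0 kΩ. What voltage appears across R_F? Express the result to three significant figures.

V ≈ 1.54 V

ΣR = 27.3 + 3.35 + 6.77 + 5.88 + 19.0 = 62.30 kΩ.
Voltage divider: V = V_CC · (6.770 / 62.30) = 14.2 × 0.1087 = 1.543 V.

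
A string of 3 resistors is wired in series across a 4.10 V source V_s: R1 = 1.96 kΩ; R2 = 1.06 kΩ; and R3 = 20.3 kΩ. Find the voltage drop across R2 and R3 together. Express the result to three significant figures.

ΣR = 1.96 + 1.06 + 20.3 = 23.32 kΩ.
R_{R2..R3} = 1.06 + 20.3 = 21.36 kΩ.
V = V_s · R/ΣR = 4.10 × 0.9160 = 3.755 V.

V ≈ 3.76 V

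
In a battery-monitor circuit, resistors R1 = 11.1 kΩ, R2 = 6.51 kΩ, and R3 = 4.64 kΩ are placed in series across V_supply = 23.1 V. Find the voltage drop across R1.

V ≈ 11.5 V

ΣR = 11.1 + 6.51 + 4.64 = 22.25 kΩ.
Voltage divider: V = V_supply · (11.10 / 22.25) = 23.1 × 0.4989 = 11.52 V.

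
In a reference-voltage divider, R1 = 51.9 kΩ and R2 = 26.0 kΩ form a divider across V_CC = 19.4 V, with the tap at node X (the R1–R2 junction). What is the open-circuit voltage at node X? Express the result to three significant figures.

With X open, the divider is unloaded: V_th = 19.4 × 26.0/77.90 = 6.475 V.

V_th ≈ 6.47 V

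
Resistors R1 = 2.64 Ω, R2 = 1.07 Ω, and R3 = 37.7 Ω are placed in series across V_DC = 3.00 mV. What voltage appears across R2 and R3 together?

V ≈ 2.81 mV

Total series resistance ΣR = 2.64 + 1.07 + 37.7 = 41.41 Ω.
R_{R2..R3} = 1.07 + 37.7 = 38.77 Ω.
Voltage divider: V = V_DC · (38.77 / 41.41) = 3.00 × 0.9362 = 2.809 mV.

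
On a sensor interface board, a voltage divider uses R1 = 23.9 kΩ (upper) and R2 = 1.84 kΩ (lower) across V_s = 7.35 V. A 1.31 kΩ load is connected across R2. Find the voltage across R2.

R2 ‖ R_L = (1.84 × 1.31)/(1.84 + 1.31) = 0.7652 kΩ.
Then V_out = V_s · R2'/(R1 + R2') = 7.35 × 0.7652/24.67 = 0.2280 V.

V_out ≈ 0.228 V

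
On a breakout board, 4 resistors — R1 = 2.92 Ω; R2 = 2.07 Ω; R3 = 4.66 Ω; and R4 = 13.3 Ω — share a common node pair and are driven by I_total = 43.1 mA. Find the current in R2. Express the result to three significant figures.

I ≈ 18.7 mA

ΣG = 1/2.92 + 1/2.07 + 1/4.66 + 1/13.3 = 1.115.
Current divider: I(R2) = I_total · G_k/ΣG = 43.1 × (0.4831/1.115) = 43.1 × 0.4331 = 18.67 mA.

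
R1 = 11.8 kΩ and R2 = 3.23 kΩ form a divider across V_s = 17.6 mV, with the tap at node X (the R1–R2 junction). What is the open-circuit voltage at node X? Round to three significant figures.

V_th is the unloaded tap voltage: V_s · R2/(R1+R2) = 17.6 × 0.2149 = 3.782 mV.

V_th ≈ 3.78 mV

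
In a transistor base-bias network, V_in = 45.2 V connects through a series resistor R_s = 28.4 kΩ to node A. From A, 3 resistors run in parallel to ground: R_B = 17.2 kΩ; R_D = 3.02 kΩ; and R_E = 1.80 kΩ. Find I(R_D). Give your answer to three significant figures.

Equivalent of the parallel group: R_p = 1.058 kΩ.
V_A by voltage divider: V_A = 45.2 × 1.058/(28.4 + 1.058) = 1.624 V.
Branch current I = V_A/R_D = 1.624/3.02 = 0.5377 mA.

I ≈ 0.538 mA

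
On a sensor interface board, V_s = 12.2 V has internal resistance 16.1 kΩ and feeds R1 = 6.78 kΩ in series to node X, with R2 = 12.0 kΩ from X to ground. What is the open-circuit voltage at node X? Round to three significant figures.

R1' = 16.1 + 6.78 = 22.88 kΩ (source resistance + R1).
V_th is the unloaded tap voltage: V_s · R2/(R1'+R2) = 12.2 × 0.3440 = 4.197 V.

V_th ≈ 4.20 V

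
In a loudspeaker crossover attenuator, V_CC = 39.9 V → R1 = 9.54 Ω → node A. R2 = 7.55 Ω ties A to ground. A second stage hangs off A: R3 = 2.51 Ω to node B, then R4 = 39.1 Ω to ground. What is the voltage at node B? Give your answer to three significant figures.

Node A sees R2 in parallel with the series input of stage 2, R3 + R4 = 41.61 Ω.
R2 ‖ (R3+R4) = 6.390 Ω.
V_A = 39.9 × 6.390/(9.54 + 6.390) = 16.01 V.
Stage 2 is unloaded, so V_B = V_A · R4/(R3+R4) = 16.01 × 39.1/41.61 = 15.04 V.

V_B ≈ 15.0 V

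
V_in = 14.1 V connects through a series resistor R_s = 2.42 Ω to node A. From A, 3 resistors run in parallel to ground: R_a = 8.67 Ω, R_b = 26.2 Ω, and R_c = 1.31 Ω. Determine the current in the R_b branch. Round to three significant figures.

I ≈ 0.167 A

Parallel bank: R_p = 1/(1/8.67 + 1/26.2 + 1/1.31) = 1.091 Ω.
V_A = 14.1 × 1.091/3.511 = 4.380 V.
Branch current I = V_A/R_b = 4.380/26.2 = 0.1672 A.
(Check via current divider: I_total = 4.016 A; share G_k/ΣG = 0.04163 → same result.)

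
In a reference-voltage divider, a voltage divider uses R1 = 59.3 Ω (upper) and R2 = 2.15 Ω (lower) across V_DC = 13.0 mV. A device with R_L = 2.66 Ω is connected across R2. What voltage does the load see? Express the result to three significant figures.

V_out ≈ 0.256 mV

First combine the lower leg with the load: R2 ‖ R_L = 1.189 Ω.
Voltage divider with the loaded lower leg: V_out = 13.0 × 1.189/(59.3 + 1.189) = 13.0 × 0.01966 = 0.2555 mV.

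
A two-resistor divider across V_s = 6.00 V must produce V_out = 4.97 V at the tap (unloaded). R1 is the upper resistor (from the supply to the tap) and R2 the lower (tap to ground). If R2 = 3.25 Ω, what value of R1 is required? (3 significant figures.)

R1 ≈ 0.674 Ω

V_out/V_s = R2/(R1+R2) = 0.8283.
So R1 = R2 · (V_s/V_out − 1) = 3.25 × (6.00/4.97 − 1) = 3.25 × 0.2072 = 0.6735 Ω.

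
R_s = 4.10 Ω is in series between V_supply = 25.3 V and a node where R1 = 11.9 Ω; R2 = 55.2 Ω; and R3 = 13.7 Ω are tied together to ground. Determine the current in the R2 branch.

Combine the parallel branches: R_p = (1/11.9 + 1/55.2 + 1/13.7)⁻¹ = 5.710 Ω.
V_A = 25.3 × 5.710/9.810 = 14.73 V.
I(R2) = V_A / R2 = 14.73/55.2 = 0.2668 A.

I ≈ 0.267 A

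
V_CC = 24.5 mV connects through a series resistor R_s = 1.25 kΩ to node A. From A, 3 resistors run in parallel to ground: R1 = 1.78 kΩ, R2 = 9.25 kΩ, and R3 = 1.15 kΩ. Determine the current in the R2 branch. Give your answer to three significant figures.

I ≈ 0.906 µA

Combine the parallel branches: R_p = (1/1.78 + 1/9.25 + 1/1.15)⁻¹ = 0.6496 kΩ.
Node voltage V_A = V_CC · R_p/(R_s + R_p) = 24.5 × 0.3420 = 8.378 mV.
I(R2) = V_A / R2 = 8.378/9.25 = 0.9057 µA.
(Equivalently: I_total = 12.90 µA, then current-divider fraction G_k/ΣG = 0.07022.)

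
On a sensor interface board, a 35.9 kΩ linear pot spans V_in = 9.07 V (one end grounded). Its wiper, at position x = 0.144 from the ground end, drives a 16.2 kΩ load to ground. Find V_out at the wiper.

The pot divides into 30.73 kΩ above the wiper and 5.170 kΩ below.
(x·R_p) ‖ R_L = 3.919 kΩ.
Then V_out = V_in · 3.919/(30.73 + 3.919) = 1.026 V.

V_out ≈ 1.03 V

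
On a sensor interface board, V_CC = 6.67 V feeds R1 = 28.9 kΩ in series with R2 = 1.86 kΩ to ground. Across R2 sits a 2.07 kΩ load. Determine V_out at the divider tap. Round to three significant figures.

R2 ‖ R_L = (1.86 × 2.07)/(1.86 + 2.07) = 0.9797 kΩ.
Then V_out = V_CC · R2'/(R1 + R2') = 6.67 × 0.9797/29.88 = 0.2187 V.

V_out ≈ 0.219 V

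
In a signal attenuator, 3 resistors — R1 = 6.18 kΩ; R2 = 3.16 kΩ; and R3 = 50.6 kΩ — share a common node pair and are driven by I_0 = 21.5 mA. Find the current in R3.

I ≈ 0.853 mA

Conductances: ΣG = 1/6.18 + 1/3.16 + 1/50.6 = 0.4980 (1/kΩ).
Current divider: I(R3) = I_0 · G_k/ΣG = 21.5 × (0.01976/0.4980) = 21.5 × 0.03968 = 0.8532 mA.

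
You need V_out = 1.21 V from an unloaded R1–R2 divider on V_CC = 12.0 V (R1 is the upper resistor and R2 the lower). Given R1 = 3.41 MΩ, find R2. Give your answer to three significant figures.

Required fraction k = V_out/V_CC = 0.1008.
So R2 = R1 · V_out/(V_CC − V_out) = 3.41 × 1.21/(12.0 − 1.21) = 3.41 × 0.1121 = 0.3824 MΩ.

R2 ≈ 0.382 MΩ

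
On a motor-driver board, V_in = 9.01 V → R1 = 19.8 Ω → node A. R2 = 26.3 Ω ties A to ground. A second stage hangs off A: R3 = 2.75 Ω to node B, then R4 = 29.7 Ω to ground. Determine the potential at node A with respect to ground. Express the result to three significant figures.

V_A ≈ 3.81 V

Node A sees R2 in parallel with the series input of stage 2, R3 + R4 = 32.45 Ω.
R2 ‖ (R3+R4) = 14.53 Ω.
V_A = 9.01 × 14.53/(19.8 + 14.53) = 3.813 V.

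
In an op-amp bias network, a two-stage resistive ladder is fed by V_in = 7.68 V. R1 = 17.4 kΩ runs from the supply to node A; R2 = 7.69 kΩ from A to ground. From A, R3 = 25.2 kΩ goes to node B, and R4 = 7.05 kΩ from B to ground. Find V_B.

Node A sees R2 in parallel with the series input of stage 2, R3 + R4 = 32.25 kΩ.
Effective lower resistance at A: R2 ‖ 32.25 = 6.209 kΩ.
V_A = 7.68 × 6.209/(17.4 + 6.209) = 2.020 V.
V_B = V_A × 0.2186 = 0.4416 V.

V_B ≈ 0.442 V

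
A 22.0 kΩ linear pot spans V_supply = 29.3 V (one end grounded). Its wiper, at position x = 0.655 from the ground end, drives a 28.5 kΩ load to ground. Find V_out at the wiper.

V_out ≈ 16.3 V

Split the track: R_lower = x·R_p = 14.41 kΩ, R_upper = (1−x)·R_p = 7.590 kΩ.
R_L loads the lower segment: effective lower R = 9.571 kΩ.
Loaded-divider output: V_out = 29.3 × 0.5577 = 16.34 V.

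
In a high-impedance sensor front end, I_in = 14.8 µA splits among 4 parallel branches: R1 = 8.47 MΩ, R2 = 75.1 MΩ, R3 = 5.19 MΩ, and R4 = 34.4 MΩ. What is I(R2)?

Conductances: ΣG = 1/8.47 + 1/75.1 + 1/5.19 + 1/34.4 = 0.3531 (1/MΩ).
Current divider: I(R2) = I_in · G_k/ΣG = 14.8 × (0.01332/0.3531) = 14.8 × 0.03771 = 0.5581 µA.

I ≈ 0.558 µA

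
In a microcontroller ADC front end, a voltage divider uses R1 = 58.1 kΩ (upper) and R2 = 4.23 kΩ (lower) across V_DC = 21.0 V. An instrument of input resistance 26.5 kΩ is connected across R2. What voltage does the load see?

V_out ≈ 1.24 V

R2 ‖ R_L = (4.23 × 26.5)/(4.23 + 26.5) = 3.648 kΩ.
Voltage divider with the loaded lower leg: V_out = 21.0 × 3.648/(58.1 + 3.648) = 21.0 × 0.05907 = 1.241 V.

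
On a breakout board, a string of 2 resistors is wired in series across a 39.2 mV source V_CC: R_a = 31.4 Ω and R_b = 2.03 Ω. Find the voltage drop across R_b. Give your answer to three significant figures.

ΣR = 31.4 + 2.03 = 33.43 Ω.
V = V_CC · R/ΣR = 39.2 × 0.06072 = 2.380 mV.

V ≈ 2.38 mV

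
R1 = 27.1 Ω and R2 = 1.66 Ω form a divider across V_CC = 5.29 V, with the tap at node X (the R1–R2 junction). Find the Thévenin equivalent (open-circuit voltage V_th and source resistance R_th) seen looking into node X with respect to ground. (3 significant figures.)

V_th ≈ 0.305 V, R_th ≈ 1.56 Ω

V_th is the unloaded tap voltage: V_CC · R2/(R1+R2) = 5.29 × 0.05772 = 0.3053 V.
Looking into X with the source shorted: R_th = R1·R2/(R1+R2) = 27.10 × 1.66/28.76 = 1.564 Ω.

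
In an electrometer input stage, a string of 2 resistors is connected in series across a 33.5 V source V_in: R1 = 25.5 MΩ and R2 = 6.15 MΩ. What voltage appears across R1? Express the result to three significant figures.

Series total: ΣR = 25.5 + 6.15 = 31.65 MΩ.
By the voltage-divider rule, V = 33.5 × 25.50/31.65 = 26.99 V.

V ≈ 27.0 V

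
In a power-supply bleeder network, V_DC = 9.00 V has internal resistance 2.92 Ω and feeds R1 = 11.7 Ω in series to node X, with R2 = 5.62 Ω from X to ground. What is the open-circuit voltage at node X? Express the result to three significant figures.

R1' = 2.92 + 11.7 = 14.62 Ω (source resistance + R1).
Open-circuit (no load on X): V_th = V_DC · R2/(R1' + R2) = 9.00 × 5.62/(14.62 + 5.62) = 2.499 V.

V_th ≈ 2.50 V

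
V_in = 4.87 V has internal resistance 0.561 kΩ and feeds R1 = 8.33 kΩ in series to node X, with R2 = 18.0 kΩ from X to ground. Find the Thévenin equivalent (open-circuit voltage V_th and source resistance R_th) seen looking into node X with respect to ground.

R1' = 0.561 + 8.33 = 8.891 kΩ (source resistance + R1).
With X open, the divider is unloaded: V_th = 4.87 × 18.0/26.89 = 3.260 V.
Zeroing V_in shorts the top of R1' to ground, so R_th = R1' ‖ R2 = 5.951 kΩ.

V_th ≈ 3.26 V, R_th ≈ 5.95 kΩ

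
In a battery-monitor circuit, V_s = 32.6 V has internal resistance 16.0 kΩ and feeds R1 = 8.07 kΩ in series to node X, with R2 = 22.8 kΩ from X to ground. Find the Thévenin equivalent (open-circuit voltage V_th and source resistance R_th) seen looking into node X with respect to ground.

R1' = 16.0 + 8.07 = 24.07 kΩ (source resistance + R1).
V_th is the unloaded tap voltage: V_s · R2/(R1'+R2) = 32.6 × 0.4865 = 15.86 V.
With V_s suppressed (replaced by a short), R_th = R1' ‖ R2 = (24.07 × 22.8)/(24.07 + 22.8) = 11.71 kΩ.

V_th ≈ 15.9 V, R_th ≈ 11.7 kΩ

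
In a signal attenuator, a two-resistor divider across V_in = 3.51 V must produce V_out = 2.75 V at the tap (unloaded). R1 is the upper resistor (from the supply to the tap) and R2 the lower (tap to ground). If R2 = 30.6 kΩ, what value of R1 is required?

R1 ≈ 8.46 kΩ

Required fraction k = V_out/V_in = 0.7835.
Rearranging, R1 = R2·(1−k)/k = 30.6 × 0.2764 = 8.457 kΩ.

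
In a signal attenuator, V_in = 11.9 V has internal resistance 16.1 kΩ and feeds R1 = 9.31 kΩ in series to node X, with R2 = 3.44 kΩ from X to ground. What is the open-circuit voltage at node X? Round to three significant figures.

V_th ≈ 1.42 V

R1' = 16.1 + 9.31 = 25.41 kΩ (source resistance + R1).
Open-circuit (no load on X): V_th = V_in · R2/(R1' + R2) = 11.9 × 3.44/(25.41 + 3.44) = 1.419 V.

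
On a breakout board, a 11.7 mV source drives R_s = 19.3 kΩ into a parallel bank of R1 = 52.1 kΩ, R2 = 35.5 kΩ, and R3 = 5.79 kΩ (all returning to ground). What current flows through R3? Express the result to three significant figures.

I ≈ 0.385 µA

Parallel bank: R_p = 1/(1/52.1 + 1/35.5 + 1/5.79) = 4.544 kΩ.
V_A by voltage divider: V_A = 11.7 × 4.544/(19.3 + 4.544) = 2.230 mV.
Branch current I = V_A/R3 = 2.230/5.79 = 0.3851 µA.
(Check via current divider: I_total = 0.4907 µA; share G_k/ΣG = 0.7848 → same result.)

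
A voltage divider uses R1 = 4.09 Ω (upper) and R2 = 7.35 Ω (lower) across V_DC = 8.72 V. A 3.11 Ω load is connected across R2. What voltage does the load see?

R2 ‖ R_L = (7.35 × 3.11)/(7.35 + 3.11) = 2.185 Ω.
Voltage divider with the loaded lower leg: V_out = 8.72 × 2.185/(4.09 + 2.185) = 8.72 × 0.3482 = 3.037 V.

V_out ≈ 3.04 V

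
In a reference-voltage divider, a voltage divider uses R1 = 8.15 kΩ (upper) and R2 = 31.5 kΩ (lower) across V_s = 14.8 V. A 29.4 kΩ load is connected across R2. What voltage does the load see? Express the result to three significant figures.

V_out ≈ 9.64 V

First combine the lower leg with the load: R2 ‖ R_L = 15.21 kΩ.
Then V_out = V_s · R2'/(R1 + R2') = 14.8 × 15.21/23.36 = 9.636 V.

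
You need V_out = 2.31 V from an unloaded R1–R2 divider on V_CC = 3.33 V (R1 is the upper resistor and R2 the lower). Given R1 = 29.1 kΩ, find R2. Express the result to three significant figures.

Required fraction k = V_out/V_CC = 0.6937.
R2 = R1 · 0.6937/(1 − 0.6937) = 65.90 kΩ.

R2 ≈ 65.9 kΩ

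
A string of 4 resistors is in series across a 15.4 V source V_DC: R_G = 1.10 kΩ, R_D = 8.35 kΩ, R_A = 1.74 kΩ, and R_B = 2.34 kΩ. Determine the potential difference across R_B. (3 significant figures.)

V ≈ 2.66 V

Total series resistance ΣR = 1.10 + 8.35 + 1.74 + 2.34 = 13.53 kΩ.
By the voltage-divider rule, V = 15.4 × 2.340/13.53 = 2.663 V.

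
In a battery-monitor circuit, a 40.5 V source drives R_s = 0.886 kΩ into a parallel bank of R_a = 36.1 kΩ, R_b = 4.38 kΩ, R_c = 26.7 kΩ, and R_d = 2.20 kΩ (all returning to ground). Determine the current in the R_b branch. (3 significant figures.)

Parallel bank: R_p = 1/(1/36.1 + 1/4.38 + 1/26.7 + 1/2.20) = 1.337 kΩ.
V_A = 40.5 × 1.337/2.223 = 24.36 V.
I(R_b) = V_A / R_b = 24.36/4.38 = 5.561 mA.
(Equivalently: I_total = 18.22 mA, then current-divider fraction G_k/ΣG = 0.3052.)

I ≈ 5.56 mA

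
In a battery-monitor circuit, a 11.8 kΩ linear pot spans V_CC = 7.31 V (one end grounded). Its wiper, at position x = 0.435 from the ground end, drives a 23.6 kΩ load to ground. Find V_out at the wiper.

Lower segment x·R_p = 5.133 kΩ; upper segment (1−x)·R_p = 6.667 kΩ.
R_L loads the lower segment: effective lower R = 4.216 kΩ.
Then V_out = V_CC · 4.216/(6.667 + 4.216) = 2.832 V.

V_out ≈ 2.83 V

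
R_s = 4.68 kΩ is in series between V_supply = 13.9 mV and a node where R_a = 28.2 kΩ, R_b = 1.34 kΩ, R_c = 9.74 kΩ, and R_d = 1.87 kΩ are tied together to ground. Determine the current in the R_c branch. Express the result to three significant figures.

Combine the parallel branches: R_p = (1/28.2 + 1/1.34 + 1/9.74 + 1/1.87)⁻¹ = 0.7046 kΩ.
V_A = 13.9 × 0.7046/5.385 = 1.819 mV.
Branch current I = V_A/R_c = 1.819/9.74 = 0.1868 µA.

I ≈ 0.187 µA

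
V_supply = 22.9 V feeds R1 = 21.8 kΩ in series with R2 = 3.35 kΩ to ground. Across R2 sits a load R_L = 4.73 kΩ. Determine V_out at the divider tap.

V_out ≈ 1.89 V

First combine the lower leg with the load: R2 ‖ R_L = 1.961 kΩ.
Then V_out = V_supply · R2'/(R1 + R2') = 22.9 × 1.961/23.76 = 1.890 V.
(Unloaded it would be 3.05 V; the load pulls it down.)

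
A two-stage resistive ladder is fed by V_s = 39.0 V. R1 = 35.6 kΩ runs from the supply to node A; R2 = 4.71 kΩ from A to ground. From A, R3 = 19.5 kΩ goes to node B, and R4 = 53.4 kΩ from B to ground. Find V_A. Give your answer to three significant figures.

Looking into the second stage from A: R3 + R4 = 72.90 kΩ appears in parallel with R2.
Effective lower resistance at A: R2 ‖ 72.90 = 4.424 kΩ.
First divider: V_A = V_s · 4.424/(35.6 + 4.424) = 4.311 V.

V_A ≈ 4.31 V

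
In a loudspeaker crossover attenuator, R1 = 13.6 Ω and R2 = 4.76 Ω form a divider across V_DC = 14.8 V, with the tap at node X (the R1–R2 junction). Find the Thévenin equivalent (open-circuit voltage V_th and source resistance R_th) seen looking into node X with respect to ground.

V_th ≈ 3.84 V, R_th ≈ 3.53 Ω

With X open, the divider is unloaded: V_th = 14.8 × 4.76/18.36 = 3.837 V.
Looking into X with the source shorted: R_th = R1·R2/(R1+R2) = 13.60 × 4.76/18.36 = 3.526 Ω.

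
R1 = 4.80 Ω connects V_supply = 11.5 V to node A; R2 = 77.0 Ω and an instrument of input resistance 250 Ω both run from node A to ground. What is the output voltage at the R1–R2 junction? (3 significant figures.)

The load sits in parallel with R2, giving an effective lower resistance R2' = R2·R_L/(R2+R_L) = 58.87 Ω.
Now apply the divider: V_out = 11.5 × 0.9246 = 10.63 V.
(Unloaded it would be 10.8 V; the load pulls it down.)

V_out ≈ 10.6 V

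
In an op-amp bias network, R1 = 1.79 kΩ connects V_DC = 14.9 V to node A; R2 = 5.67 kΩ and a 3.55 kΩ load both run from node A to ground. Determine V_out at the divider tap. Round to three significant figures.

The load sits in parallel with R2, giving an effective lower resistance R2' = R2·R_L/(R2+R_L) = 2.183 kΩ.
Now apply the divider: V_out = 14.9 × 0.5495 = 8.187 V.

V_out ≈ 8.19 V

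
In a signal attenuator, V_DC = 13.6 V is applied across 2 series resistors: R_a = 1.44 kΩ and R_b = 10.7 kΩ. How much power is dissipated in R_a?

P ≈ 1.81 mW

The common current is I = 13.6/12.14 = 1.120 mA.
V(R_a) = I·R = 1.613 V; P = V·I = 1.613 × 1.120 = 1.807 mW.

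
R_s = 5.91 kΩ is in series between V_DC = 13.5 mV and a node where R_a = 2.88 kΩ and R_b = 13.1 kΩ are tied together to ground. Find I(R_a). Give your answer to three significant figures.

I ≈ 1.34 µA

Parallel bank: R_p = 1/(1/2.88 + 1/13.1) = 2.361 kΩ.
Node voltage V_A = V_DC · R_p/(R_s + R_p) = 13.5 × 0.2855 = 3.854 mV.
Branch current I = V_A/R_a = 3.854/2.88 = 1.338 µA.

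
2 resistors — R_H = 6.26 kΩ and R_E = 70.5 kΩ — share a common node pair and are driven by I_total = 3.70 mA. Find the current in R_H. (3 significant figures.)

I ≈ 3.40 mA

For two parallel branches, I_k = I_total · (other R)/(sum of R).
I(R_H) = 3.70 × 70.5/(6.26 + 70.5) = 3.70 × 0.9184 = 3.398 mA.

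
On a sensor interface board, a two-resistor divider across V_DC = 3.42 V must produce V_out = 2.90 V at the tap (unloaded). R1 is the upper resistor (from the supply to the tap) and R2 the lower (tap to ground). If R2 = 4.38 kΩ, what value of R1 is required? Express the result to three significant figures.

V_out/V_DC = R2/(R1+R2) = 0.8480.
So R1 = R2 · (V_DC/V_out − 1) = 4.38 × (3.42/2.90 − 1) = 4.38 × 0.1793 = 0.7854 kΩ.

R1 ≈ 0.785 kΩ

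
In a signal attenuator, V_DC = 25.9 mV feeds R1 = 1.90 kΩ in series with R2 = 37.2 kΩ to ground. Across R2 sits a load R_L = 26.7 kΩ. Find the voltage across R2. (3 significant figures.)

V_out ≈ 23.1 mV

R2 ‖ R_L = (37.2 × 26.7)/(37.2 + 26.7) = 15.54 kΩ.
Now apply the divider: V_out = 25.9 × 0.8911 = 23.08 mV.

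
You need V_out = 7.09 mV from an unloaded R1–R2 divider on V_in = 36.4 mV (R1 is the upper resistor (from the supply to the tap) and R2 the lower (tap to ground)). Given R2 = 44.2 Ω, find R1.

V_out/V_in = R2/(R1+R2) = 0.1948.
Rearranging, R1 = R2·(1−k)/k = 44.2 × 4.134 = 182.7 Ω.

R1 ≈ 183 Ω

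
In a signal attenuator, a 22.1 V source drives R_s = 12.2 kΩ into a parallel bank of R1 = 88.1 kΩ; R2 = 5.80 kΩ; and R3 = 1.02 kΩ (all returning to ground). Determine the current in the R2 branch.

Parallel bank: R_p = 1/(1/88.1 + 1/5.80 + 1/1.02) = 0.8590 kΩ.
V_A = 22.1 × 0.8590/13.06 = 1.454 V.
Branch current I = V_A/R2 = 1.454/5.80 = 0.2506 mA.

I ≈ 0.251 mA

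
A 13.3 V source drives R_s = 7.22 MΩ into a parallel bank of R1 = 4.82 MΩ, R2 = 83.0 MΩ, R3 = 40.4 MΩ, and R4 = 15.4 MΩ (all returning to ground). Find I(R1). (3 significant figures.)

Parallel bank: R_p = 1/(1/4.82 + 1/83.0 + 1/40.4 + 1/15.4) = 3.234 MΩ.
V_A = 13.3 × 3.234/10.45 = 4.115 V.
I(R1) = V_A / R1 = 4.115/4.82 = 0.8536 µA.
(Check via current divider: I_total = 1.272 µA; share G_k/ΣG = 0.6710 → same result.)

I ≈ 0.854 µA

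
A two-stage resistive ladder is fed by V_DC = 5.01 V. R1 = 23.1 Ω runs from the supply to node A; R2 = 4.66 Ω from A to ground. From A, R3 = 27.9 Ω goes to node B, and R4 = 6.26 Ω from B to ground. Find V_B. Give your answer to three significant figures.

The second stage (R3 + R4 = 34.16 Ω) loads node A in parallel with R2.
R2 ‖ (R3+R4) = 4.101 Ω.
V_A = 5.01 × 4.101/(23.1 + 4.101) = 0.7553 V.
Then the unloaded second divider: V_B = V_A × R4/(R3+R4) = 0.7553 × 0.1833 = 0.1384 V.

V_B ≈ 0.138 V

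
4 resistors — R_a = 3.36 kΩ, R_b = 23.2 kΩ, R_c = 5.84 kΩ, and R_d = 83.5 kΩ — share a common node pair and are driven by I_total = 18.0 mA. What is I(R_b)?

I ≈ 1.48 mA

Total conductance ΣG = 1/3.36 + 1/23.2 + 1/5.84 + 1/83.5 = 0.5239 (units of 1/kΩ).
R_b takes the fraction G_k/ΣG = 0.04310/0.5239 = 0.08227, so I = 18.0 × 0.08227 = 1.481 mA.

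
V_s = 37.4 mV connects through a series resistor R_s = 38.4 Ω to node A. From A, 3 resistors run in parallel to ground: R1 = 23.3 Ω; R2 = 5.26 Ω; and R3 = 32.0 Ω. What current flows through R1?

Parallel bank: R_p = 1/(1/23.3 + 1/5.26 + 1/32.0) = 3.784 Ω.
V_A = 37.4 × 3.784/42.18 = 3.355 mV.
I(R1) = V_A / R1 = 3.355/23.3 = 0.1440 mA.
(Check via current divider: I_total = 0.8866 mA; share G_k/ΣG = 0.1624 → same result.)

I ≈ 0.144 mA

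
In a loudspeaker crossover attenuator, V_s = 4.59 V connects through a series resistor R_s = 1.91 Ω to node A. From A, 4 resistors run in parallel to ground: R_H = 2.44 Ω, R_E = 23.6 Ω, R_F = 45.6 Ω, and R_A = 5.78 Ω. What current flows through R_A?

I ≈ 0.355 A

Combine the parallel branches: R_p = (1/2.44 + 1/23.6 + 1/45.6 + 1/5.78)⁻¹ = 1.545 Ω.
V_A by voltage divider: V_A = 4.59 × 1.545/(1.91 + 1.545) = 2.053 V.
I(R_A) = V_A / R_A = 2.053/5.78 = 0.3551 A.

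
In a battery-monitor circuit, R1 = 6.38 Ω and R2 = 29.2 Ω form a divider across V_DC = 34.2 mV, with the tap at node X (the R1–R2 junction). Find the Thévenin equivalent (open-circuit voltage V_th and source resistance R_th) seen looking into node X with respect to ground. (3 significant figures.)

With X open, the divider is unloaded: V_th = 34.2 × 29.2/35.58 = 28.07 mV.
Zeroing V_DC shorts the top of R1 to ground, so R_th = R1 ‖ R2 = 5.236 Ω.

V_th ≈ 28.1 mV, R_th ≈ 5.24 Ω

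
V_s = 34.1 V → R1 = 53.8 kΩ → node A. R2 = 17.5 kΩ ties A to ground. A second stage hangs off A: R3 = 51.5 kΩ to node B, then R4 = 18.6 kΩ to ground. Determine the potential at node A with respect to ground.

Node A sees R2 in parallel with the series input of stage 2, R3 + R4 = 70.10 kΩ.
Effective lower resistance at A: R2 ‖ 70.10 = 14.00 kΩ.
V_A = 34.1 × 14.00/(53.8 + 14.00) = 7.043 V.

V_A ≈ 7.04 V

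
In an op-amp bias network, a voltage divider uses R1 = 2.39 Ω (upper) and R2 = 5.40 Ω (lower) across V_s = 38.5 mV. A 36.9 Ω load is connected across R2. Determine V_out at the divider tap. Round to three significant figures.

V_out ≈ 25.5 mV

The load sits in parallel with R2, giving an effective lower resistance R2' = R2·R_L/(R2+R_L) = 4.711 Ω.
Then V_out = V_s · R2'/(R1 + R2') = 38.5 × 4.711/7.101 = 25.54 mV.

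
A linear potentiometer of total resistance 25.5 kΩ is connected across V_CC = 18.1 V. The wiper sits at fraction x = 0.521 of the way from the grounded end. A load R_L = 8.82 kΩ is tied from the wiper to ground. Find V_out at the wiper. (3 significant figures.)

The pot divides into 12.21 kΩ above the wiper and 13.29 kΩ below.
(x·R_p) ‖ R_L = 5.301 kΩ.
Then V_out = V_CC · 5.301/(12.21 + 5.301) = 5.478 V.
(Unloaded: V_out = x·V_CC = 9.43 V.)

V_out ≈ 5.48 V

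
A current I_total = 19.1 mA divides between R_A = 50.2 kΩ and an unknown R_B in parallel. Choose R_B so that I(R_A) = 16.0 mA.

R_B ≈ 259 kΩ

In a two-way split, I_A/I_total = R_B/(R_A + R_B).
With f = 0.8377, R_B = R_A · f/(1−f) = 50.2 × 5.161 = 259.1 kΩ.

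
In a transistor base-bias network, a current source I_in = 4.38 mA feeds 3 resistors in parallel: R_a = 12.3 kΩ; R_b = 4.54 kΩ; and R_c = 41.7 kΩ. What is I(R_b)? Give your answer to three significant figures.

Conductances: ΣG = 1/12.3 + 1/4.54 + 1/41.7 = 0.3255 (1/kΩ).
Current divider: I(R_b) = I_in · G_k/ΣG = 4.38 × (0.2203/0.3255) = 4.38 × 0.6766 = 2.964 mA.

I ≈ 2.96 mA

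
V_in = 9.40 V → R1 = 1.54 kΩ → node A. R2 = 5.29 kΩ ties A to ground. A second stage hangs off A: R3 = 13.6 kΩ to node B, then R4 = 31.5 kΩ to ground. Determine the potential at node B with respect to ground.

Looking into the second stage from A: R3 + R4 = 45.10 kΩ appears in parallel with R2.
Effective lower resistance at A: R2 ‖ 45.10 = 4.735 kΩ.
First divider: V_A = V_in · 4.735/(1.54 + 4.735) = 7.093 V.
V_B = V_A × 0.6984 = 4.954 V.

V_B ≈ 4.95 V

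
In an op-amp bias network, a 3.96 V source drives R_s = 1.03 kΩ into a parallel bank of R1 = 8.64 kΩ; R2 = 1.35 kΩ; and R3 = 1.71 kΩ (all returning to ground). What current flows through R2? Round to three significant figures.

I ≈ 1.18 mA

Parallel bank: R_p = 1/(1/8.64 + 1/1.35 + 1/1.71) = 0.6938 kΩ.
V_A by voltage divider: V_A = 3.96 × 0.6938/(1.03 + 0.6938) = 1.594 V.
I(R2) = V_A / R2 = 1.594/1.35 = 1.181 mA.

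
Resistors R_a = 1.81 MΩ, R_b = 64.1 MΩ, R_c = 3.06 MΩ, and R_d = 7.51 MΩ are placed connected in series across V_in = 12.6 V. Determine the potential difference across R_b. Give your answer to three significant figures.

Series total: ΣR = 1.81 + 64.1 + 3.06 + 7.51 = 76.48 MΩ.
Voltage divider: V = V_in · (64.10 / 76.48) = 12.6 × 0.8381 = 10.56 V.

V ≈ 10.6 V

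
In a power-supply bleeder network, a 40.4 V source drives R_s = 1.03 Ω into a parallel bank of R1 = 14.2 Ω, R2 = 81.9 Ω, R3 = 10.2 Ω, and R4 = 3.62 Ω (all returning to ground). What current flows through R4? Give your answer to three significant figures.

Equivalent of the parallel group: R_p = 2.189 Ω.
V_A = 40.4 × 2.189/3.219 = 27.47 V.
I(R4) = V_A / R4 = 27.47/3.62 = 7.589 A.

I ≈ 7.59 A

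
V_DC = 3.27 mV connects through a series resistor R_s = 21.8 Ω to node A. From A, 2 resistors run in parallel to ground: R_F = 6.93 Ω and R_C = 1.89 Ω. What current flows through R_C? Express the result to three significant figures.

Combine the parallel branches: R_p = (1/6.93 + 1/1.89)⁻¹ = 1.485 Ω.
V_A = 3.27 × 1.485/23.29 = 0.2085 mV.
Branch current I = V_A/R_C = 0.2085/1.89 = 0.1103 mA.

I ≈ 0.110 mA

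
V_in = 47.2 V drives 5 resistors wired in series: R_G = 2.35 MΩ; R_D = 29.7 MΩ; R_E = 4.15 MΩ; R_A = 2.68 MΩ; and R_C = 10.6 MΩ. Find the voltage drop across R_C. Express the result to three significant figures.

Total series resistance ΣR = 2.35 + 29.7 + 4.15 + 2.68 + 10.6 = 49.48 MΩ.
V = V_in · R/ΣR = 47.2 × 0.2142 = 10.11 V.

V ≈ 10.1 V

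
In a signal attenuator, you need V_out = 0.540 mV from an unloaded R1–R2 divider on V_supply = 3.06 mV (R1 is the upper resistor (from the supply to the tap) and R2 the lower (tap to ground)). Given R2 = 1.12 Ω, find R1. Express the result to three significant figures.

R1 ≈ 5.23 Ω

V_out/V_supply = R2/(R1+R2) = 0.1765.
So R1 = R2 · (V_supply/V_out − 1) = 1.12 × (3.06/0.540 − 1) = 1.12 × 4.667 = 5.227 Ω.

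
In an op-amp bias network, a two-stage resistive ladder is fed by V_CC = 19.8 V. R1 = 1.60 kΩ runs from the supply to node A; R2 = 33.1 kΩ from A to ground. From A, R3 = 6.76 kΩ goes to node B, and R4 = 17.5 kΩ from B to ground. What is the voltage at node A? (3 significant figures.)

The second stage (R3 + R4 = 24.26 kΩ) loads node A in parallel with R2.
R2 ‖ (R3+R4) = 14.00 kΩ.
So V_A = 19.8 × 0.8974 = 17.77 V.

V_A ≈ 17.8 V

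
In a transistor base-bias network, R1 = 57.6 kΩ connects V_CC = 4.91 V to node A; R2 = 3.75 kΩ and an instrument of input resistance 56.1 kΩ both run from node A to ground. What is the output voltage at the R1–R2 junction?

The load sits in parallel with R2, giving an effective lower resistance R2' = R2·R_L/(R2+R_L) = 3.515 kΩ.
Voltage divider with the loaded lower leg: V_out = 4.91 × 3.515/(57.6 + 3.515) = 4.91 × 0.05752 = 0.2824 V.
(Unloaded it would be 0.300 V; the load pulls it down.)

V_out ≈ 0.282 V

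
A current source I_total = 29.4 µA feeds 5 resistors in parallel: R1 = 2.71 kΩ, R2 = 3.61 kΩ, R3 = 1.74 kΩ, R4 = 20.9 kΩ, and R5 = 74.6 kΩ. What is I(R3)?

ΣG = 1/2.71 + 1/3.61 + 1/1.74 + 1/20.9 + 1/74.6 = 1.282.
By the current-divider rule, I = I_total · G_k/ΣG = 29.4 × 0.4483 = 13.18 µA.

I ≈ 13.2 µA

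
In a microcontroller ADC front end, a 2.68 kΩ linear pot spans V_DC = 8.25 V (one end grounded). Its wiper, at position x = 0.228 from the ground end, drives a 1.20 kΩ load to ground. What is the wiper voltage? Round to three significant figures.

V_out ≈ 1.35 V

The pot divides into 2.069 kΩ above the wiper and 0.6110 kΩ below.
Lower segment in parallel with the load: 0.6110 ‖ 1.20 = 0.4049 kΩ.
Then V_out = V_DC · 0.4049/(2.069 + 0.4049) = 1.350 V.
(Unloaded: V_out = x·V_DC = 1.88 V.)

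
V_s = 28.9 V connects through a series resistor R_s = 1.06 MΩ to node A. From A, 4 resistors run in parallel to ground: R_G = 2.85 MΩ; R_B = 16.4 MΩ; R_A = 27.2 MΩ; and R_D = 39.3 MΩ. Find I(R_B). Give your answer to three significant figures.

Combine the parallel branches: R_p = (1/2.85 + 1/16.4 + 1/27.2 + 1/39.3)⁻¹ = 2.109 MΩ.
V_A = 28.9 × 2.109/3.169 = 19.23 V.
I(R_B) = V_A / R_B = 19.23/16.4 = 1.173 µA.

I ≈ 1.17 µA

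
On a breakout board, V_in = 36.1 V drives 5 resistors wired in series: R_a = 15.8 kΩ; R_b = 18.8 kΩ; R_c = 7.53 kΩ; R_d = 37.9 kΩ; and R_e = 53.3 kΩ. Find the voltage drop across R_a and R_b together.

ΣR = 15.8 + 18.8 + 7.53 + 37.9 + 53.3 = 133.3 kΩ.
R_{R_a..R_b} = 15.8 + 18.8 = 34.60 kΩ.
By the voltage-divider rule, V = 36.1 × 34.60/133.3 = 9.368 V.

V ≈ 9.37 V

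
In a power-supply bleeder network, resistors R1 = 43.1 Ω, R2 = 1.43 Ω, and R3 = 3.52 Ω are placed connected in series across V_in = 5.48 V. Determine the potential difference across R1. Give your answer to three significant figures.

V ≈ 4.92 V

ΣR = 43.1 + 1.43 + 3.52 = 48.05 Ω.
Voltage divider: V = V_in · (43.10 / 48.05) = 5.48 × 0.8970 = 4.915 V.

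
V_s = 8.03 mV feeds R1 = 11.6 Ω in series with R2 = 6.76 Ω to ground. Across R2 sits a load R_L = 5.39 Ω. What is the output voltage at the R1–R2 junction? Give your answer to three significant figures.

The load sits in parallel with R2, giving an effective lower resistance R2' = R2·R_L/(R2+R_L) = 2.999 Ω.
Voltage divider with the loaded lower leg: V_out = 8.03 × 2.999/(11.6 + 2.999) = 8.03 × 0.2054 = 1.650 mV.

V_out ≈ 1.65 mV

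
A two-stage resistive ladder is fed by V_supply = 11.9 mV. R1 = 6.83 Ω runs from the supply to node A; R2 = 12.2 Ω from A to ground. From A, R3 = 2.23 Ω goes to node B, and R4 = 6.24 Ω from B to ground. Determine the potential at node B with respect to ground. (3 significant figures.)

V_B ≈ 3.71 mV

The second stage (R3 + R4 = 8.470 Ω) loads node A in parallel with R2.
Effective lower resistance at A: R2 ‖ 8.470 = 4.999 Ω.
V_A = 11.9 × 4.999/(6.83 + 4.999) = 5.029 mV.
Then the unloaded second divider: V_B = V_A × R4/(R3+R4) = 5.029 × 0.7367 = 3.705 mV.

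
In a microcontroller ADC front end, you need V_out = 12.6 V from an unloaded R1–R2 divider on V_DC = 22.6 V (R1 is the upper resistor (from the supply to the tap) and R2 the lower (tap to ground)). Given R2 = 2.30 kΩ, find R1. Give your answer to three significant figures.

The divider ratio is R2/(R1+R2) = 12.6/22.6 = 0.5575.
R1 = R2·(1/k − 1) = 2.30 × 0.7937 = 1.825 kΩ.

R1 ≈ 1.83 kΩ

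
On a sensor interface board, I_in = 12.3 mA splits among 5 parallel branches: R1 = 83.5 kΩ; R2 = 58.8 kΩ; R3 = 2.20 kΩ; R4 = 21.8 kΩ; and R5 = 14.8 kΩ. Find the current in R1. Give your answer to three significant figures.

Total conductance ΣG = 1/83.5 + 1/58.8 + 1/2.20 + 1/21.8 + 1/14.8 = 0.5970 (units of 1/kΩ).
By the current-divider rule, I = I_in · G_k/ΣG = 12.3 × 0.02006 = 0.2468 mA.

I ≈ 0.247 mA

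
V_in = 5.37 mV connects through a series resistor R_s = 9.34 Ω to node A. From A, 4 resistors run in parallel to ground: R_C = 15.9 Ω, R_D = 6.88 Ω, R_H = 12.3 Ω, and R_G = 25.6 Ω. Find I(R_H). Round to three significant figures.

I ≈ 0.107 mA

Equivalent of the parallel group: R_p = 3.043 Ω.
V_A by voltage divider: V_A = 5.37 × 3.043/(9.34 + 3.043) = 1.320 mV.
Branch current I = V_A/R_H = 1.320/12.3 = 0.1073 mA.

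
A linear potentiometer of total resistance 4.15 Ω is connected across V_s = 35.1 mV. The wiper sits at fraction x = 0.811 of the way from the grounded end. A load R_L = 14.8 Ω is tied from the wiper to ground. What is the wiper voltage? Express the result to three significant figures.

Lower segment x·R_p = 3.366 Ω; upper segment (1−x)·R_p = 0.7843 Ω.
Lower segment in parallel with the load: 3.366 ‖ 14.8 = 2.742 Ω.
Loaded-divider output: V_out = 35.1 × 0.7776 = 27.29 mV.
(Unloaded: V_out = x·V_s = 28.5 mV.)

V_out ≈ 27.3 mV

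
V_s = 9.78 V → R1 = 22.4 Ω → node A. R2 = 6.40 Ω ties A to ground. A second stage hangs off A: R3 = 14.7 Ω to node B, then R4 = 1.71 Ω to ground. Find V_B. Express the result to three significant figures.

The second stage (R3 + R4 = 16.41 Ω) loads node A in parallel with R2.
R2 ‖ (R3+R4) = 4.604 Ω.
V_A = 9.78 × 4.604/(22.4 + 4.604) = 1.668 V.
Stage 2 is unloaded, so V_B = V_A · R4/(R3+R4) = 1.668 × 1.71/16.41 = 0.1738 V.

V_B ≈ 0.174 V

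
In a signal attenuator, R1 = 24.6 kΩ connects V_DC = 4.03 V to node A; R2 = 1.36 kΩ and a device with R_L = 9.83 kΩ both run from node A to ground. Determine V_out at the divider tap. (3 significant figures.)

First combine the lower leg with the load: R2 ‖ R_L = 1.195 kΩ.
Voltage divider with the loaded lower leg: V_out = 4.03 × 1.195/(24.6 + 1.195) = 4.03 × 0.04632 = 0.1867 V.

V_out ≈ 0.187 V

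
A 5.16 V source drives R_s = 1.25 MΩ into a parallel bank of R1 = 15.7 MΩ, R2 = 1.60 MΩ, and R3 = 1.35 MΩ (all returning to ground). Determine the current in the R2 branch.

Equivalent of the parallel group: R_p = 0.6996 MΩ.
V_A by voltage divider: V_A = 5.16 × 0.6996/(1.25 + 0.6996) = 1.852 V.
Branch current I = V_A/R2 = 1.852/1.60 = 1.157 µA.

I ≈ 1.16 µA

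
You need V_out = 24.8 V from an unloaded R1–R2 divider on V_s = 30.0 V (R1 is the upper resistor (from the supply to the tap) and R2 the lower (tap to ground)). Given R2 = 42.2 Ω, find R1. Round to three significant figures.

R1 ≈ 8.85 Ω

Required fraction k = V_out/V_s = 0.8267.
So R1 = R2 · (V_s/V_out − 1) = 42.2 × (30.0/24.8 − 1) = 42.2 × 0.2097 = 8.848 Ω.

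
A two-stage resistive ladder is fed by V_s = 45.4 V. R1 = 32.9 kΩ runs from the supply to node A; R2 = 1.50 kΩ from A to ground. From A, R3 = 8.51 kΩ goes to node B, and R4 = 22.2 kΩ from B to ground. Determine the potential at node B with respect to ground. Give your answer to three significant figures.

V_B ≈ 1.37 V

Looking into the second stage from A: R3 + R4 = 30.71 kΩ appears in parallel with R2.
Effective lower resistance at A: R2 ‖ 30.71 = 1.430 kΩ.
So V_A = 45.4 × 0.04166 = 1.891 V.
Stage 2 is unloaded, so V_B = V_A · R4/(R3+R4) = 1.891 × 22.2/30.71 = 1.367 V.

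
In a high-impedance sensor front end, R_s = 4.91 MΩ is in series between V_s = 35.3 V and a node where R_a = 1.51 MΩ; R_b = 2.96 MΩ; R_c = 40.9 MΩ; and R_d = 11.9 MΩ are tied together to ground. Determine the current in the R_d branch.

I ≈ 0.460 µA

Parallel bank: R_p = 1/(1/1.51 + 1/2.96 + 1/40.9 + 1/11.9) = 0.9021 MΩ.
V_A by voltage divider: V_A = 35.3 × 0.9021/(4.91 + 0.9021) = 5.479 V.
Branch current I = V_A/R_d = 5.479/11.9 = 0.4604 µA.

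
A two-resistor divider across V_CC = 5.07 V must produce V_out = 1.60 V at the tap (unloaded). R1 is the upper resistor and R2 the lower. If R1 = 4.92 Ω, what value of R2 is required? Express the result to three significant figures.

R2 ≈ 2.27 Ω

V_out/V_CC = R2/(R1+R2) = 0.3156.
R2 = R1 · 0.3156/(1 − 0.3156) = 2.269 Ω.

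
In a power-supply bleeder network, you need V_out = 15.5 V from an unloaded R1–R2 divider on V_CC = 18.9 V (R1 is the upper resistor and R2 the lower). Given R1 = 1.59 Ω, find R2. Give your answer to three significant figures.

R2 ≈ 7.25 Ω

V_out/V_CC = R2/(R1+R2) = 0.8201.
R2 = R1 · 0.8201/(1 − 0.8201) = 7.249 Ω.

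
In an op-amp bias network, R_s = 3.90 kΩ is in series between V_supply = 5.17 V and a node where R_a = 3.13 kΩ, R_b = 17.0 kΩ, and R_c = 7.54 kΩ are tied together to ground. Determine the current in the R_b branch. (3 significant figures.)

I ≈ 0.102 mA

Combine the parallel branches: R_p = (1/3.13 + 1/17.0 + 1/7.54)⁻¹ = 1.957 kΩ.
V_A by voltage divider: V_A = 5.17 × 1.957/(3.90 + 1.957) = 1.728 V.
Branch current I = V_A/R_b = 1.728/17.0 = 0.1016 mA.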